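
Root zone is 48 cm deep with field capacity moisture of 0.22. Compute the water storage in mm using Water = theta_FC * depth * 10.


Step 1: Water (mm) = theta_FC * depth (cm) * 10
Step 2: Water = 0.22 * 48 * 10
Step 3: Water = 105.6 mm

105.6


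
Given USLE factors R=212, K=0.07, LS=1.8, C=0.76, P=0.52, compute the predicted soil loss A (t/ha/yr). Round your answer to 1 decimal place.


Step 1: A = R * K * LS * C * P
Step 2: R * K = 212 * 0.07 = 14.84
Step 3: (R*K) * LS = 14.84 * 1.8 = 26.712
Step 4: * C * P = 26.712 * 0.76 * 0.52 = 10.6
Step 5: A = 10.6 t/(ha*yr)

10.6


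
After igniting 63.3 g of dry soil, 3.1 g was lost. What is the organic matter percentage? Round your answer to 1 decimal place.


Step 1: OM% = 100 * LOI / sample mass
Step 2: OM = 100 * 3.1 / 63.3
Step 3: OM = 4.9%

4.9


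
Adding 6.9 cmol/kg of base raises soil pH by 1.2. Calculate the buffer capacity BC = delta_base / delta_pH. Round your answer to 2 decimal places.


Step 1: BC = change in base / change in pH
Step 2: BC = 6.9 / 1.2
Step 3: BC = 5.75 cmol/(kg*pH unit)

5.75


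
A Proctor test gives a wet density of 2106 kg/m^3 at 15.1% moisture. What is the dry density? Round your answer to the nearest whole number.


Step 1: Dry density = wet density / (1 + w/100)
Step 2: Dry density = 2106 / (1 + 15.1/100)
Step 3: Dry density = 2106 / 1.151
Step 4: Dry density = 1830 kg/m^3

1830


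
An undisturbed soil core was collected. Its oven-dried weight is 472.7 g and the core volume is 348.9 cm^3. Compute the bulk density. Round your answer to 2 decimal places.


Step 1: Identify the formula: BD = dry mass / volume
Step 2: Substitute values: BD = 472.7 / 348.9
Step 3: BD = 1.35 g/cm^3

1.35


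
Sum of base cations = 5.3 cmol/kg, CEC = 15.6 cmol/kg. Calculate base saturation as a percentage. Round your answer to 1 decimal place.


Step 1: BS = 100 * (sum of bases) / CEC
Step 2: BS = 100 * 5.3 / 15.6
Step 3: BS = 34.0%

34.0


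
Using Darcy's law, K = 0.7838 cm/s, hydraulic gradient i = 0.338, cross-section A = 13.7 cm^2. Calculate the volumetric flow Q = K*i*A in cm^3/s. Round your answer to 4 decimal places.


Step 1: Apply Darcy's law: Q = K * i * A
Step 2: Q = 0.7838 * 0.338 * 13.7
Step 3: Q = 3.6295 cm^3/s

3.6295


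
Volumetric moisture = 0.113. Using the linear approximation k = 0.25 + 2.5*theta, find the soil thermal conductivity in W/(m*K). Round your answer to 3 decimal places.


Step 1: k = 0.25 + 2.5 * theta
Step 2: k = 0.25 + 2.5 * 0.113
Step 3: k = 0.25 + 0.283
Step 4: k = 0.533 W/(m*K)

0.533


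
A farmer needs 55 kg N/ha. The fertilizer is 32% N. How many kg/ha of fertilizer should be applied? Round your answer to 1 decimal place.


Step 1: Fertilizer rate = target N / (N content / 100)
Step 2: Rate = 55 / (32 / 100)
Step 3: Rate = 55 / 0.32
Step 4: Rate = 171.9 kg/ha

171.9


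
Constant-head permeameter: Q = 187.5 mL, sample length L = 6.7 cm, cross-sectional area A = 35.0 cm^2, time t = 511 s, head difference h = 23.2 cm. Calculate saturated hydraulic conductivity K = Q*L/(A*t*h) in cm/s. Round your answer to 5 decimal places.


Step 1: K = Q * L / (A * t * h)
Step 2: Numerator = 187.5 * 6.7 = 1256.25
Step 3: Denominator = 35.0 * 511 * 23.2 = 414932.0
Step 4: K = 1256.25 / 414932.0 = 0.00303 cm/s

0.00303


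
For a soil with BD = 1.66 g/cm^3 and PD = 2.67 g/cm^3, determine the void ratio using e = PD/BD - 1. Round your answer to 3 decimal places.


Step 1: e = PD / BD - 1
Step 2: e = 2.67 / 1.66 - 1
Step 3: e = 1.60843 - 1
Step 4: e = 0.608

0.608


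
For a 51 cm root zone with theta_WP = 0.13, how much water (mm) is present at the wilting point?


Step 1: Water (mm) = theta_WP * depth * 10
Step 2: Water = 0.13 * 51 * 10
Step 3: Water = 66.3 mm

66.3


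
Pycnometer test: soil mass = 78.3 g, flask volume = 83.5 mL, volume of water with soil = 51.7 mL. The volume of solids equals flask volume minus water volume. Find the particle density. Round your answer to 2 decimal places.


Step 1: Volume of solids = flask volume - water volume with soil
Step 2: V_solids = 83.5 - 51.7 = 31.8 mL
Step 3: Particle density = mass / V_solids = 78.3 / 31.8 = 2.46 g/cm^3

2.46


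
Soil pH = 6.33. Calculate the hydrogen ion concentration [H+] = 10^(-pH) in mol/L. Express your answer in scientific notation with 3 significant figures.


Step 1: [H+] = 10^(-pH)
Step 2: [H+] = 10^(-6.33)
Step 3: [H+] = 4.68e-07 mol/L

4.68e-07


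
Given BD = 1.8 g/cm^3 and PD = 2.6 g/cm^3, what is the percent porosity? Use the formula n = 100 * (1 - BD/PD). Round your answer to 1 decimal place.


Step 1: Formula: n = 100 * (1 - BD / PD)
Step 2: n = 100 * (1 - 1.8 / 2.6)
Step 3: n = 100 * (1 - 0.69231)
Step 4: n = 30.8%

30.8


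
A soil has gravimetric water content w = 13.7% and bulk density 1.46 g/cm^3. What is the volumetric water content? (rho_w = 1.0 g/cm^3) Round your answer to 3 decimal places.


Step 1: theta = (w / 100) * BD / rho_w
Step 2: theta = (13.7 / 100) * 1.46 / 1.0
Step 3: theta = 0.137 * 1.46
Step 4: theta = 0.2

0.2


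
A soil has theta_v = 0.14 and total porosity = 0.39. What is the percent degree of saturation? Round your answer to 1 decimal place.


Step 1: S = 100 * theta_v / n
Step 2: S = 100 * 0.14 / 0.39
Step 3: S = 35.9%

35.9


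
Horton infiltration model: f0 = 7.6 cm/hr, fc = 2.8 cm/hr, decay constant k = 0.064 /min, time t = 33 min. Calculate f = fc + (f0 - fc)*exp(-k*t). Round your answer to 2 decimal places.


Step 1: f = fc + (f0 - fc) * exp(-k * t)
Step 2: exp(-0.064 * 33) = 0.120996
Step 3: f = 2.8 + (7.6 - 2.8) * 0.120996
Step 4: f = 2.8 + 4.8 * 0.120996
Step 5: f = 3.38 cm/hr

3.38


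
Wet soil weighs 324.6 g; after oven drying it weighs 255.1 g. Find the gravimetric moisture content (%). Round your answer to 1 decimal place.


Step 1: Water mass = wet - dry = 324.6 - 255.1 = 69.5 g
Step 2: w = 100 * water mass / dry mass
Step 3: w = 100 * 69.5 / 255.1 = 27.2%

27.2


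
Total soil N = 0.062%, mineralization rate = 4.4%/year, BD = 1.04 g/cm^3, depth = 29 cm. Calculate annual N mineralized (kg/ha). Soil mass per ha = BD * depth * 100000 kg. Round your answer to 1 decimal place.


Step 1: Soil mass per ha = BD * depth * 100000 = 1.04 * 29 * 100000 = 3016000 kg
Step 2: Total N pool = soil mass * N%/100 = 3016000 * 0.062/100 = 1869.92 kg/ha
Step 3: N mineralized = N pool * rate%/100 = 1869.92 * 4.4/100 = 82.3 kg/ha/yr

82.3


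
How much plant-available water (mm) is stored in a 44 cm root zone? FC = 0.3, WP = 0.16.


Step 1: Available water = (FC - WP) * depth * 10
Step 2: AW = (0.3 - 0.16) * 44 * 10
Step 3: AW = 0.14 * 44 * 10
Step 4: AW = 61.6 mm

61.6


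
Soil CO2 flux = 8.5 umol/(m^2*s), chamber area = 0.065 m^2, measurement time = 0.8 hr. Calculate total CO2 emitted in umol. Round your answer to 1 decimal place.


Step 1: Convert time to seconds: 0.8 hr * 3600 = 2880.0 s
Step 2: Total = flux * area * time_s
Step 3: Total = 8.5 * 0.065 * 2880.0
Step 4: Total = 1591.2 umol

1591.2


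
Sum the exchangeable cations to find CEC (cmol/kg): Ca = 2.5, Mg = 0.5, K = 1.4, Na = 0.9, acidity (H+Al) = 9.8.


Step 1: CEC = Ca + Mg + K + Na + (H+Al)
Step 2: CEC = 2.5 + 0.5 + 1.4 + 0.9 + 9.8
Step 3: CEC = 15.1 cmol/kg

15.1


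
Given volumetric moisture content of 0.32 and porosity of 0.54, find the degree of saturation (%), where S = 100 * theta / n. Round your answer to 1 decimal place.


Step 1: S = 100 * theta_v / n
Step 2: S = 100 * 0.32 / 0.54
Step 3: S = 59.3%

59.3


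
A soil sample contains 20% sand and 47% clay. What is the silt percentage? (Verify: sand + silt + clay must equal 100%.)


Step 1: sand + silt + clay = 100%
Step 2: silt = 100 - sand - clay
Step 3: silt = 100 - 20 - 47
Step 4: silt = 33%

33


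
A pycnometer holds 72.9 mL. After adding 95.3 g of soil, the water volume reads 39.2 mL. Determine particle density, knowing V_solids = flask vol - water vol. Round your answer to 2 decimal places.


Step 1: Volume of solids = flask volume - water volume with soil
Step 2: V_solids = 72.9 - 39.2 = 33.7 mL
Step 3: Particle density = mass / V_solids = 95.3 / 33.7 = 2.83 g/cm^3

2.83


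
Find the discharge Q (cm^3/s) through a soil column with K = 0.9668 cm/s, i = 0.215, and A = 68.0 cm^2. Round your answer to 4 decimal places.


Step 1: Apply Darcy's law: Q = K * i * A
Step 2: Q = 0.9668 * 0.215 * 68.0
Step 3: Q = 14.1346 cm^3/s

14.1346


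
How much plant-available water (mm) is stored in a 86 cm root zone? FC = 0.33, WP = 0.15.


Step 1: Available water = (FC - WP) * depth * 10
Step 2: AW = (0.33 - 0.15) * 86 * 10
Step 3: AW = 0.18 * 86 * 10
Step 4: AW = 154.8 mm

154.8


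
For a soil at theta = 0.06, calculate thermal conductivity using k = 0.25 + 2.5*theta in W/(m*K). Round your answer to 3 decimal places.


Step 1: k = 0.25 + 2.5 * theta
Step 2: k = 0.25 + 2.5 * 0.06
Step 3: k = 0.25 + 0.15
Step 4: k = 0.4 W/(m*K)

0.4


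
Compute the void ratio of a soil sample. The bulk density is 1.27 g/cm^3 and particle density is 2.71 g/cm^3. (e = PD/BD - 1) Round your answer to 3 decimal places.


Step 1: e = PD / BD - 1
Step 2: e = 2.71 / 1.27 - 1
Step 3: e = 2.13386 - 1
Step 4: e = 1.134

1.134


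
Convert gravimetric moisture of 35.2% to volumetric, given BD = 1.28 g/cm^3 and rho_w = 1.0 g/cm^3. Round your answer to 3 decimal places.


Step 1: theta = (w / 100) * BD / rho_w
Step 2: theta = (35.2 / 100) * 1.28 / 1.0
Step 3: theta = 0.352 * 1.28
Step 4: theta = 0.451

0.451


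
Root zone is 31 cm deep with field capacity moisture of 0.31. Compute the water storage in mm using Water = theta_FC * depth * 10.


Step 1: Water (mm) = theta_FC * depth (cm) * 10
Step 2: Water = 0.31 * 31 * 10
Step 3: Water = 96.1 mm

96.1


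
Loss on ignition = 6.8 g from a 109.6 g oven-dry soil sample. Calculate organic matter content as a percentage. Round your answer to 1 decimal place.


Step 1: OM% = 100 * LOI / sample mass
Step 2: OM = 100 * 6.8 / 109.6
Step 3: OM = 6.2%

6.2


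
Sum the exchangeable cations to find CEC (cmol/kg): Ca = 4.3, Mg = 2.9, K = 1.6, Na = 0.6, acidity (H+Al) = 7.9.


Step 1: CEC = Ca + Mg + K + Na + (H+Al)
Step 2: CEC = 4.3 + 2.9 + 1.6 + 0.6 + 7.9
Step 3: CEC = 17.3 cmol/kg

17.3


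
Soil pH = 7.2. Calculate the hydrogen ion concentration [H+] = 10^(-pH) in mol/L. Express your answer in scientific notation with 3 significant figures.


Step 1: [H+] = 10^(-pH)
Step 2: [H+] = 10^(-7.2)
Step 3: [H+] = 6.31e-08 mol/L

6.31e-08


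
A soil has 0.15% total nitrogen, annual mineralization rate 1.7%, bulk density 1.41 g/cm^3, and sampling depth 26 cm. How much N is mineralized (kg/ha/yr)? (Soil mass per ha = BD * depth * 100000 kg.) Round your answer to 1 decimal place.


Step 1: Soil mass per ha = BD * depth * 100000 = 1.41 * 26 * 100000 = 3666000 kg
Step 2: Total N pool = soil mass * N%/100 = 3666000 * 0.15/100 = 5499.0 kg/ha
Step 3: N mineralized = N pool * rate%/100 = 5499.0 * 1.7/100 = 93.5 kg/ha/yr

93.5


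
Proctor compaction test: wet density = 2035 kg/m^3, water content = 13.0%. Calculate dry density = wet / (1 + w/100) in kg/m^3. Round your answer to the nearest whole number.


Step 1: Dry density = wet density / (1 + w/100)
Step 2: Dry density = 2035 / (1 + 13.0/100)
Step 3: Dry density = 2035 / 1.13
Step 4: Dry density = 1801 kg/m^3

1801


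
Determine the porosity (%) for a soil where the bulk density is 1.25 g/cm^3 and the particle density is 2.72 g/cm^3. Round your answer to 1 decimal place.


Step 1: Formula: n = 100 * (1 - BD / PD)
Step 2: n = 100 * (1 - 1.25 / 2.72)
Step 3: n = 100 * (1 - 0.45956)
Step 4: n = 54.0%

54.0


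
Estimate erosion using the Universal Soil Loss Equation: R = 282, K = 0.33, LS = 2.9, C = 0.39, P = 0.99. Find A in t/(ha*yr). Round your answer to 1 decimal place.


Step 1: A = R * K * LS * C * P
Step 2: R * K = 282 * 0.33 = 93.06
Step 3: (R*K) * LS = 93.06 * 2.9 = 269.874
Step 4: * C * P = 269.874 * 0.39 * 0.99 = 104.2
Step 5: A = 104.2 t/(ha*yr)

104.2


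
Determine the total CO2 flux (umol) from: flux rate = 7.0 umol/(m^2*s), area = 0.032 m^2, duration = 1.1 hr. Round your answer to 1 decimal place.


Step 1: Convert time to seconds: 1.1 hr * 3600 = 3960.0 s
Step 2: Total = flux * area * time_s
Step 3: Total = 7.0 * 0.032 * 3960.0
Step 4: Total = 887.0 umol

887.0


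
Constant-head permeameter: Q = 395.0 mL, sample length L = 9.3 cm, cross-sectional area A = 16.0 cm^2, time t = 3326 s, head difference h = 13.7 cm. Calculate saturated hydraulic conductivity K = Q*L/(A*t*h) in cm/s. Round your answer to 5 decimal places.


Step 1: K = Q * L / (A * t * h)
Step 2: Numerator = 395.0 * 9.3 = 3673.5
Step 3: Denominator = 16.0 * 3326 * 13.7 = 729059.2
Step 4: K = 3673.5 / 729059.2 = 0.00504 cm/s

0.00504


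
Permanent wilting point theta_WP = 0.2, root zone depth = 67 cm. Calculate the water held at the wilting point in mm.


Step 1: Water (mm) = theta_WP * depth * 10
Step 2: Water = 0.2 * 67 * 10
Step 3: Water = 134.0 mm

134.0


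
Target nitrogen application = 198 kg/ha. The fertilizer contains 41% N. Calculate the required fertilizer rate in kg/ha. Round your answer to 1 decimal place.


Step 1: Fertilizer rate = target N / (N content / 100)
Step 2: Rate = 198 / (41 / 100)
Step 3: Rate = 198 / 0.41
Step 4: Rate = 482.9 kg/ha

482.9


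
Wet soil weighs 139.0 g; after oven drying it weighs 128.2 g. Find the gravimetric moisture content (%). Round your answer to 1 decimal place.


Step 1: Water mass = wet - dry = 139.0 - 128.2 = 10.8 g
Step 2: w = 100 * water mass / dry mass
Step 3: w = 100 * 10.8 / 128.2 = 8.4%

8.4


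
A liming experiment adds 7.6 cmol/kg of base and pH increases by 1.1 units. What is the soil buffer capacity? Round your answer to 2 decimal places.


Step 1: BC = change in base / change in pH
Step 2: BC = 7.6 / 1.1
Step 3: BC = 6.91 cmol/(kg*pH unit)

6.91


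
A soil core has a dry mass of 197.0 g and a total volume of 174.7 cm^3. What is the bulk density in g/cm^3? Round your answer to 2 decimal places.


Step 1: Identify the formula: BD = dry mass / volume
Step 2: Substitute values: BD = 197.0 / 174.7
Step 3: BD = 1.13 g/cm^3

1.13


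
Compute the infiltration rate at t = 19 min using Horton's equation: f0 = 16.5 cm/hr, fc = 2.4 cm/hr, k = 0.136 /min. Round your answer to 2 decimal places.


Step 1: f = fc + (f0 - fc) * exp(-k * t)
Step 2: exp(-0.136 * 19) = 0.075472
Step 3: f = 2.4 + (16.5 - 2.4) * 0.075472
Step 4: f = 2.4 + 14.1 * 0.075472
Step 5: f = 3.46 cm/hr

3.46


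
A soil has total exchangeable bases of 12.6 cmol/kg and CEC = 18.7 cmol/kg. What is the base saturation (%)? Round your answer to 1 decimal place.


Step 1: BS = 100 * (sum of bases) / CEC
Step 2: BS = 100 * 12.6 / 18.7
Step 3: BS = 67.4%

67.4


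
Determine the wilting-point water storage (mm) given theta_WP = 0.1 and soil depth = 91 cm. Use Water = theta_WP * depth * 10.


Step 1: Water (mm) = theta_WP * depth * 10
Step 2: Water = 0.1 * 91 * 10
Step 3: Water = 91.0 mm

91.0


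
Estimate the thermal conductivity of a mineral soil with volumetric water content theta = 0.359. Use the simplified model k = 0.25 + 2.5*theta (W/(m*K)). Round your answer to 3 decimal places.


Step 1: k = 0.25 + 2.5 * theta
Step 2: k = 0.25 + 2.5 * 0.359
Step 3: k = 0.25 + 0.898
Step 4: k = 1.148 W/(m*K)

1.148


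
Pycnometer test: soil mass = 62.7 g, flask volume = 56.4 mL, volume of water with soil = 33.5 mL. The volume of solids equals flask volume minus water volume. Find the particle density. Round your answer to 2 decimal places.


Step 1: Volume of solids = flask volume - water volume with soil
Step 2: V_solids = 56.4 - 33.5 = 22.9 mL
Step 3: Particle density = mass / V_solids = 62.7 / 22.9 = 2.74 g/cm^3

2.74


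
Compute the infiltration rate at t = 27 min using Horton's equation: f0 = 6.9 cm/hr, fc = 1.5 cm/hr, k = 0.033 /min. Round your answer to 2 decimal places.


Step 1: f = fc + (f0 - fc) * exp(-k * t)
Step 2: exp(-0.033 * 27) = 0.410245
Step 3: f = 1.5 + (6.9 - 1.5) * 0.410245
Step 4: f = 1.5 + 5.4 * 0.410245
Step 5: f = 3.72 cm/hr

3.72


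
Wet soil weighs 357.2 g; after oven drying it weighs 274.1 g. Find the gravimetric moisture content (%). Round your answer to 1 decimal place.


Step 1: Water mass = wet - dry = 357.2 - 274.1 = 83.1 g
Step 2: w = 100 * water mass / dry mass
Step 3: w = 100 * 83.1 / 274.1 = 30.3%

30.3


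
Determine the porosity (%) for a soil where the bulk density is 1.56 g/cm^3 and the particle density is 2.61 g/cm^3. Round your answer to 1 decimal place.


Step 1: Formula: n = 100 * (1 - BD / PD)
Step 2: n = 100 * (1 - 1.56 / 2.61)
Step 3: n = 100 * (1 - 0.5977)
Step 4: n = 40.2%

40.2


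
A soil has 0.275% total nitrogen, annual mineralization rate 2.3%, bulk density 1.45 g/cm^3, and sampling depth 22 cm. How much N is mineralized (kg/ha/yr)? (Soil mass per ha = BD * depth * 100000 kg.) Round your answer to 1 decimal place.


Step 1: Soil mass per ha = BD * depth * 100000 = 1.45 * 22 * 100000 = 3190000 kg
Step 2: Total N pool = soil mass * N%/100 = 3190000 * 0.275/100 = 8772.5 kg/ha
Step 3: N mineralized = N pool * rate%/100 = 8772.5 * 2.3/100 = 201.8 kg/ha/yr

201.8


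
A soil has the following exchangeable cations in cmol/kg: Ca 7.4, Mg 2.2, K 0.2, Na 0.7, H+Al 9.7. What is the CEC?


Step 1: CEC = Ca + Mg + K + Na + (H+Al)
Step 2: CEC = 7.4 + 2.2 + 0.2 + 0.7 + 9.7
Step 3: CEC = 20.2 cmol/kg

20.2


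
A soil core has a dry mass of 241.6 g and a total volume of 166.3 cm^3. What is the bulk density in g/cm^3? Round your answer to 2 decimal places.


Step 1: Identify the formula: BD = dry mass / volume
Step 2: Substitute values: BD = 241.6 / 166.3
Step 3: BD = 1.45 g/cm^3

1.45


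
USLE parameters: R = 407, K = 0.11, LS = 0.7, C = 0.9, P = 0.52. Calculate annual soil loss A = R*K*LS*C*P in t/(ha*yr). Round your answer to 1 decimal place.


Step 1: A = R * K * LS * C * P
Step 2: R * K = 407 * 0.11 = 44.77
Step 3: (R*K) * LS = 44.77 * 0.7 = 31.339
Step 4: * C * P = 31.339 * 0.9 * 0.52 = 14.7
Step 5: A = 14.7 t/(ha*yr)

14.7


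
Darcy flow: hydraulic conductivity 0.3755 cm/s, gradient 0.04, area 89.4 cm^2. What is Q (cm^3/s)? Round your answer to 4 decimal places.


Step 1: Apply Darcy's law: Q = K * i * A
Step 2: Q = 0.3755 * 0.04 * 89.4
Step 3: Q = 1.3428 cm^3/s

1.3428


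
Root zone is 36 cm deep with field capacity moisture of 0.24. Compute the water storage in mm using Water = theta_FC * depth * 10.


Step 1: Water (mm) = theta_FC * depth (cm) * 10
Step 2: Water = 0.24 * 36 * 10
Step 3: Water = 86.4 mm

86.4


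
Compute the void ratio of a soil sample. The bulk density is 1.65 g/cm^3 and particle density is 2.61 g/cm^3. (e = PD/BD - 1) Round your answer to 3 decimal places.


Step 1: e = PD / BD - 1
Step 2: e = 2.61 / 1.65 - 1
Step 3: e = 1.58182 - 1
Step 4: e = 0.582

0.582


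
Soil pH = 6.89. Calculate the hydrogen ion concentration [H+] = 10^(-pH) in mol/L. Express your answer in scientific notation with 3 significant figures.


Step 1: [H+] = 10^(-pH)
Step 2: [H+] = 10^(-6.89)
Step 3: [H+] = 1.29e-07 mol/L

1.29e-07


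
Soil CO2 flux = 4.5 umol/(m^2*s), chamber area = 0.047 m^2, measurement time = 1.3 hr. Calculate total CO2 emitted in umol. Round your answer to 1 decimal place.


Step 1: Convert time to seconds: 1.3 hr * 3600 = 4680.0 s
Step 2: Total = flux * area * time_s
Step 3: Total = 4.5 * 0.047 * 4680.0
Step 4: Total = 989.8 umol

989.8


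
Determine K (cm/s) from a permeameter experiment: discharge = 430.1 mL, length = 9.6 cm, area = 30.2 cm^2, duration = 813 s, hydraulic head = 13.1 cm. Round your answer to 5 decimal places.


Step 1: K = Q * L / (A * t * h)
Step 2: Numerator = 430.1 * 9.6 = 4128.96
Step 3: Denominator = 30.2 * 813 * 13.1 = 321639.06
Step 4: K = 4128.96 / 321639.06 = 0.01284 cm/s

0.01284


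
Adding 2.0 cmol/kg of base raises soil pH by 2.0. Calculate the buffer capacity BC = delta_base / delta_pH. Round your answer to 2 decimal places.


Step 1: BC = change in base / change in pH
Step 2: BC = 2.0 / 2.0
Step 3: BC = 1.0 cmol/(kg*pH unit)

1.0


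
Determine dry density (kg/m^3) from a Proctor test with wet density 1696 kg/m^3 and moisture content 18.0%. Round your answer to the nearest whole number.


Step 1: Dry density = wet density / (1 + w/100)
Step 2: Dry density = 1696 / (1 + 18.0/100)
Step 3: Dry density = 1696 / 1.18
Step 4: Dry density = 1437 kg/m^3

1437


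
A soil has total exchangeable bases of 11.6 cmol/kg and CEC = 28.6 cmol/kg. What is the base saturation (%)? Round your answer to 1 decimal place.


Step 1: BS = 100 * (sum of bases) / CEC
Step 2: BS = 100 * 11.6 / 28.6
Step 3: BS = 40.6%

40.6


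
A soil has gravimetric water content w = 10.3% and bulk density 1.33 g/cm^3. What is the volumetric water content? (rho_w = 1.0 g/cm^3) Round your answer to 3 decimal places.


Step 1: theta = (w / 100) * BD / rho_w
Step 2: theta = (10.3 / 100) * 1.33 / 1.0
Step 3: theta = 0.103 * 1.33
Step 4: theta = 0.137

0.137


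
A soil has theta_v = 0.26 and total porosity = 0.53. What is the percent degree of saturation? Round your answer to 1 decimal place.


Step 1: S = 100 * theta_v / n
Step 2: S = 100 * 0.26 / 0.53
Step 3: S = 49.1%

49.1


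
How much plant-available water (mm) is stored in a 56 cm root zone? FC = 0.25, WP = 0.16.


Step 1: Available water = (FC - WP) * depth * 10
Step 2: AW = (0.25 - 0.16) * 56 * 10
Step 3: AW = 0.09 * 56 * 10
Step 4: AW = 50.4 mm

50.4


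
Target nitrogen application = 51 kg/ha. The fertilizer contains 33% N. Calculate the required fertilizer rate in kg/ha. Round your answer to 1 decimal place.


Step 1: Fertilizer rate = target N / (N content / 100)
Step 2: Rate = 51 / (33 / 100)
Step 3: Rate = 51 / 0.33
Step 4: Rate = 154.5 kg/ha

154.5


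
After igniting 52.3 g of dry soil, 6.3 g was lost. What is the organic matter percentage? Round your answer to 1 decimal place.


Step 1: OM% = 100 * LOI / sample mass
Step 2: OM = 100 * 6.3 / 52.3
Step 3: OM = 12.0%

12.0


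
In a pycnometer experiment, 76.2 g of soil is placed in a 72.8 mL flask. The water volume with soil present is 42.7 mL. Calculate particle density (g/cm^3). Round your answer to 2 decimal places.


Step 1: Volume of solids = flask volume - water volume with soil
Step 2: V_solids = 72.8 - 42.7 = 30.1 mL
Step 3: Particle density = mass / V_solids = 76.2 / 30.1 = 2.53 g/cm^3

2.53


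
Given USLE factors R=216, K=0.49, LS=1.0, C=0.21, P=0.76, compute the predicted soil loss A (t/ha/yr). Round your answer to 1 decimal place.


Step 1: A = R * K * LS * C * P
Step 2: R * K = 216 * 0.49 = 105.84
Step 3: (R*K) * LS = 105.84 * 1.0 = 105.84
Step 4: * C * P = 105.84 * 0.21 * 0.76 = 16.9
Step 5: A = 16.9 t/(ha*yr)

16.9


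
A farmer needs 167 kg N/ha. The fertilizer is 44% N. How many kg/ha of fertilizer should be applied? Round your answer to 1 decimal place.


Step 1: Fertilizer rate = target N / (N content / 100)
Step 2: Rate = 167 / (44 / 100)
Step 3: Rate = 167 / 0.44
Step 4: Rate = 379.5 kg/ha

379.5


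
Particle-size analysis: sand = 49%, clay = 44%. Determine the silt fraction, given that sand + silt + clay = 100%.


Step 1: sand + silt + clay = 100%
Step 2: silt = 100 - sand - clay
Step 3: silt = 100 - 49 - 44
Step 4: silt = 7%

7


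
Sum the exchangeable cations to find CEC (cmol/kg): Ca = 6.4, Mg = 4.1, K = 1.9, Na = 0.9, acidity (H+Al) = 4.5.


Step 1: CEC = Ca + Mg + K + Na + (H+Al)
Step 2: CEC = 6.4 + 4.1 + 1.9 + 0.9 + 4.5
Step 3: CEC = 17.8 cmol/kg

17.8


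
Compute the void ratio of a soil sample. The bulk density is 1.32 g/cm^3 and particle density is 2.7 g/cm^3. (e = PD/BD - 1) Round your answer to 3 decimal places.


Step 1: e = PD / BD - 1
Step 2: e = 2.7 / 1.32 - 1
Step 3: e = 2.04545 - 1
Step 4: e = 1.045

1.045


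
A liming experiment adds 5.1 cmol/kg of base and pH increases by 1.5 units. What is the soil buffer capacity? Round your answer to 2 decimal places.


Step 1: BC = change in base / change in pH
Step 2: BC = 5.1 / 1.5
Step 3: BC = 3.4 cmol/(kg*pH unit)

3.4


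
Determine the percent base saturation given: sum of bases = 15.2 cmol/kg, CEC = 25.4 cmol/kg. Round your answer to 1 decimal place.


Step 1: BS = 100 * (sum of bases) / CEC
Step 2: BS = 100 * 15.2 / 25.4
Step 3: BS = 59.8%

59.8


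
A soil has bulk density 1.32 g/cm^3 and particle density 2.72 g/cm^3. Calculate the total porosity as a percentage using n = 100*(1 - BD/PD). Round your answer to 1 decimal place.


Step 1: Formula: n = 100 * (1 - BD / PD)
Step 2: n = 100 * (1 - 1.32 / 2.72)
Step 3: n = 100 * (1 - 0.48529)
Step 4: n = 51.5%

51.5


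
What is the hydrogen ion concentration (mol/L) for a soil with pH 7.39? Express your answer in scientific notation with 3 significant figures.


Step 1: [H+] = 10^(-pH)
Step 2: [H+] = 10^(-7.39)
Step 3: [H+] = 4.07e-08 mol/L

4.07e-08


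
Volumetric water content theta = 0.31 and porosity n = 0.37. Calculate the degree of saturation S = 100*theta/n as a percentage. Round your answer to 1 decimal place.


Step 1: S = 100 * theta_v / n
Step 2: S = 100 * 0.31 / 0.37
Step 3: S = 83.8%

83.8


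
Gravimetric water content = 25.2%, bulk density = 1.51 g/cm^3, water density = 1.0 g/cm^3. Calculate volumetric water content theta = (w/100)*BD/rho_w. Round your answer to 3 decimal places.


Step 1: theta = (w / 100) * BD / rho_w
Step 2: theta = (25.2 / 100) * 1.51 / 1.0
Step 3: theta = 0.252 * 1.51
Step 4: theta = 0.381

0.381


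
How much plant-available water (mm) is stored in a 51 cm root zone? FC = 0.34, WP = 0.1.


Step 1: Available water = (FC - WP) * depth * 10
Step 2: AW = (0.34 - 0.1) * 51 * 10
Step 3: AW = 0.24 * 51 * 10
Step 4: AW = 122.4 mm

122.4


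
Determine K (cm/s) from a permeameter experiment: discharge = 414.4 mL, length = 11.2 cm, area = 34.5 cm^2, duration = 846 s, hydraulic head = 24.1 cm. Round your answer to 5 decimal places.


Step 1: K = Q * L / (A * t * h)
Step 2: Numerator = 414.4 * 11.2 = 4641.28
Step 3: Denominator = 34.5 * 846 * 24.1 = 703406.7
Step 4: K = 4641.28 / 703406.7 = 0.0066 cm/s

0.0066


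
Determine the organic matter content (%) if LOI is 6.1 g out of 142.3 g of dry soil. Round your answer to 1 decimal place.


Step 1: OM% = 100 * LOI / sample mass
Step 2: OM = 100 * 6.1 / 142.3
Step 3: OM = 4.3%

4.3


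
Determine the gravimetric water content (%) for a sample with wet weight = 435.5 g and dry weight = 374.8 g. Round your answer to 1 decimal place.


Step 1: Water mass = wet - dry = 435.5 - 374.8 = 60.7 g
Step 2: w = 100 * water mass / dry mass
Step 3: w = 100 * 60.7 / 374.8 = 16.2%

16.2


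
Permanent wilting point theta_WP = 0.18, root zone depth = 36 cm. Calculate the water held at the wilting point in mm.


Step 1: Water (mm) = theta_WP * depth * 10
Step 2: Water = 0.18 * 36 * 10
Step 3: Water = 64.8 mm

64.8


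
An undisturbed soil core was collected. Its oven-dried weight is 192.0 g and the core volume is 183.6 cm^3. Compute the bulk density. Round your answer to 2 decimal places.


Step 1: Identify the formula: BD = dry mass / volume
Step 2: Substitute values: BD = 192.0 / 183.6
Step 3: BD = 1.05 g/cm^3

1.05


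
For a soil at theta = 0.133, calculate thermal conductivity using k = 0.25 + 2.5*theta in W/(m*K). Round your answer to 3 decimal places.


Step 1: k = 0.25 + 2.5 * theta
Step 2: k = 0.25 + 2.5 * 0.133
Step 3: k = 0.25 + 0.333
Step 4: k = 0.583 W/(m*K)

0.583


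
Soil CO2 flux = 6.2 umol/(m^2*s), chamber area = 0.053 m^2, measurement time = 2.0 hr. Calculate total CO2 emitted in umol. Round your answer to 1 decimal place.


Step 1: Convert time to seconds: 2.0 hr * 3600 = 7200.0 s
Step 2: Total = flux * area * time_s
Step 3: Total = 6.2 * 0.053 * 7200.0
Step 4: Total = 2365.9 umol

2365.9


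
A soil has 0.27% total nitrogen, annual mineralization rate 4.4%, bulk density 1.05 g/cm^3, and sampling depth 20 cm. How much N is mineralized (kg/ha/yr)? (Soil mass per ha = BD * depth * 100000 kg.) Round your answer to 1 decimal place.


Step 1: Soil mass per ha = BD * depth * 100000 = 1.05 * 20 * 100000 = 2100000 kg
Step 2: Total N pool = soil mass * N%/100 = 2100000 * 0.27/100 = 5670.0 kg/ha
Step 3: N mineralized = N pool * rate%/100 = 5670.0 * 4.4/100 = 249.5 kg/ha/yr

249.5


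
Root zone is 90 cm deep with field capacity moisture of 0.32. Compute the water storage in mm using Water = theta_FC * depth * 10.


Step 1: Water (mm) = theta_FC * depth (cm) * 10
Step 2: Water = 0.32 * 90 * 10
Step 3: Water = 288.0 mm

288.0


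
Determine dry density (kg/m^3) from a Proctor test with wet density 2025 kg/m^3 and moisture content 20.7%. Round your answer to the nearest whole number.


Step 1: Dry density = wet density / (1 + w/100)
Step 2: Dry density = 2025 / (1 + 20.7/100)
Step 3: Dry density = 2025 / 1.207
Step 4: Dry density = 1678 kg/m^3

1678


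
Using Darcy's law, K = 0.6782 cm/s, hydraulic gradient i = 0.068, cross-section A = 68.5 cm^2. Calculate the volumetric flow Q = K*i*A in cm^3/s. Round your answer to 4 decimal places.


Step 1: Apply Darcy's law: Q = K * i * A
Step 2: Q = 0.6782 * 0.068 * 68.5
Step 3: Q = 3.1591 cm^3/s

3.1591


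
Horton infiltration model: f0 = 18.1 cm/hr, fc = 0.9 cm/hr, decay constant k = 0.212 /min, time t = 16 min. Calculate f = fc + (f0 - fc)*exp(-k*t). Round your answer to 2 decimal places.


Step 1: f = fc + (f0 - fc) * exp(-k * t)
Step 2: exp(-0.212 * 16) = 0.033641
Step 3: f = 0.9 + (18.1 - 0.9) * 0.033641
Step 4: f = 0.9 + 17.2 * 0.033641
Step 5: f = 1.48 cm/hr

1.48


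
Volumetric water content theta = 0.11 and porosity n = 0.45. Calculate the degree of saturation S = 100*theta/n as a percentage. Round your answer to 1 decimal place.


Step 1: S = 100 * theta_v / n
Step 2: S = 100 * 0.11 / 0.45
Step 3: S = 24.4%

24.4


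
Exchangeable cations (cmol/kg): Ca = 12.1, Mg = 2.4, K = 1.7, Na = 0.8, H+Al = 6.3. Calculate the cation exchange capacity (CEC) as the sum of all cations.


Step 1: CEC = Ca + Mg + K + Na + (H+Al)
Step 2: CEC = 12.1 + 2.4 + 1.7 + 0.8 + 6.3
Step 3: CEC = 23.3 cmol/kg

23.3


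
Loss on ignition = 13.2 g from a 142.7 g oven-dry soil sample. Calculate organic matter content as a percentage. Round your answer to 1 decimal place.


Step 1: OM% = 100 * LOI / sample mass
Step 2: OM = 100 * 13.2 / 142.7
Step 3: OM = 9.3%

9.3


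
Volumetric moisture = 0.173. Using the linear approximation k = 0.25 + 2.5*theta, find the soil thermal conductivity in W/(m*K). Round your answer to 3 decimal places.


Step 1: k = 0.25 + 2.5 * theta
Step 2: k = 0.25 + 2.5 * 0.173
Step 3: k = 0.25 + 0.433
Step 4: k = 0.683 W/(m*K)

0.683


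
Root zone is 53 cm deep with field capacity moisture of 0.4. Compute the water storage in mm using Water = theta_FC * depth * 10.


Step 1: Water (mm) = theta_FC * depth (cm) * 10
Step 2: Water = 0.4 * 53 * 10
Step 3: Water = 212.0 mm

212.0


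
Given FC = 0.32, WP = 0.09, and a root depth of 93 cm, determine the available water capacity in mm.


Step 1: Available water = (FC - WP) * depth * 10
Step 2: AW = (0.32 - 0.09) * 93 * 10
Step 3: AW = 0.23 * 93 * 10
Step 4: AW = 213.9 mm

213.9


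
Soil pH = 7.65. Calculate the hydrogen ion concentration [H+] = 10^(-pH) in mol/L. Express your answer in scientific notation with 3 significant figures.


Step 1: [H+] = 10^(-pH)
Step 2: [H+] = 10^(-7.65)
Step 3: [H+] = 2.24e-08 mol/L

2.24e-08


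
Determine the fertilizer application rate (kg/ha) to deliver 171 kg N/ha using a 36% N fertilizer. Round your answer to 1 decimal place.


Step 1: Fertilizer rate = target N / (N content / 100)
Step 2: Rate = 171 / (36 / 100)
Step 3: Rate = 171 / 0.36
Step 4: Rate = 475.0 kg/ha

475.0


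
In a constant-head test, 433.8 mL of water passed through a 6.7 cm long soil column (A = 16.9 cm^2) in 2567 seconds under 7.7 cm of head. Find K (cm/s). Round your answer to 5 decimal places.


Step 1: K = Q * L / (A * t * h)
Step 2: Numerator = 433.8 * 6.7 = 2906.46
Step 3: Denominator = 16.9 * 2567 * 7.7 = 334043.71
Step 4: K = 2906.46 / 334043.71 = 0.0087 cm/s

0.0087


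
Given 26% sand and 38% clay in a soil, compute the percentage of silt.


Step 1: sand + silt + clay = 100%
Step 2: silt = 100 - sand - clay
Step 3: silt = 100 - 26 - 38
Step 4: silt = 36%

36


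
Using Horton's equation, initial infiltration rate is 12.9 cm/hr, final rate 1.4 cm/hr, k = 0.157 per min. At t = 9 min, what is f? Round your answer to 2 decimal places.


Step 1: f = fc + (f0 - fc) * exp(-k * t)
Step 2: exp(-0.157 * 9) = 0.243412
Step 3: f = 1.4 + (12.9 - 1.4) * 0.243412
Step 4: f = 1.4 + 11.5 * 0.243412
Step 5: f = 4.2 cm/hr

4.2


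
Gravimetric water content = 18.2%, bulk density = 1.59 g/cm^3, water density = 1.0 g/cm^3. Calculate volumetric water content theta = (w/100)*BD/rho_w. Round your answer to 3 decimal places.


Step 1: theta = (w / 100) * BD / rho_w
Step 2: theta = (18.2 / 100) * 1.59 / 1.0
Step 3: theta = 0.182 * 1.59
Step 4: theta = 0.289

0.289


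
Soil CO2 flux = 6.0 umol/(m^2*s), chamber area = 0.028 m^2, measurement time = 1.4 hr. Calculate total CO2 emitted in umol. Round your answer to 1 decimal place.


Step 1: Convert time to seconds: 1.4 hr * 3600 = 5040.0 s
Step 2: Total = flux * area * time_s
Step 3: Total = 6.0 * 0.028 * 5040.0
Step 4: Total = 846.7 umol

846.7


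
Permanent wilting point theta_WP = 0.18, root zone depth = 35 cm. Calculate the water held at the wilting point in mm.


Step 1: Water (mm) = theta_WP * depth * 10
Step 2: Water = 0.18 * 35 * 10
Step 3: Water = 63.0 mm

63.0


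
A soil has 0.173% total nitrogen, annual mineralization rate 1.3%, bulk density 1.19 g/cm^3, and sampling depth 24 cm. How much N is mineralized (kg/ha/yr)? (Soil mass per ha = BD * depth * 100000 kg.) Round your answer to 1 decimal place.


Step 1: Soil mass per ha = BD * depth * 100000 = 1.19 * 24 * 100000 = 2856000 kg
Step 2: Total N pool = soil mass * N%/100 = 2856000 * 0.173/100 = 4940.88 kg/ha
Step 3: N mineralized = N pool * rate%/100 = 4940.88 * 1.3/100 = 64.2 kg/ha/yr

64.2


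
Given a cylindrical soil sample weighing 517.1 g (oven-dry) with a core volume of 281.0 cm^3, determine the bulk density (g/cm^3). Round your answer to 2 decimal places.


Step 1: Identify the formula: BD = dry mass / volume
Step 2: Substitute values: BD = 517.1 / 281.0
Step 3: BD = 1.84 g/cm^3

1.84


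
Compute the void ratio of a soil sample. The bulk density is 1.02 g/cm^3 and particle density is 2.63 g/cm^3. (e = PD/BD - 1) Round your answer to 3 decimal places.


Step 1: e = PD / BD - 1
Step 2: e = 2.63 / 1.02 - 1
Step 3: e = 2.57843 - 1
Step 4: e = 1.578

1.578


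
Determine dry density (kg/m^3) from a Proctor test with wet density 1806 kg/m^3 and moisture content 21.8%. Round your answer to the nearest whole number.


Step 1: Dry density = wet density / (1 + w/100)
Step 2: Dry density = 1806 / (1 + 21.8/100)
Step 3: Dry density = 1806 / 1.218
Step 4: Dry density = 1483 kg/m^3

1483


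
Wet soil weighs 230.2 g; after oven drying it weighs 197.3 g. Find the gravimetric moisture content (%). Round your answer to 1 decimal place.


Step 1: Water mass = wet - dry = 230.2 - 197.3 = 32.9 g
Step 2: w = 100 * water mass / dry mass
Step 3: w = 100 * 32.9 / 197.3 = 16.7%

16.7


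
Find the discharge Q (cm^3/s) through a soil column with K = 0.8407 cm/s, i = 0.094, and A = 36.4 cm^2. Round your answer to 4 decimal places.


Step 1: Apply Darcy's law: Q = K * i * A
Step 2: Q = 0.8407 * 0.094 * 36.4
Step 3: Q = 2.8765 cm^3/s

2.8765


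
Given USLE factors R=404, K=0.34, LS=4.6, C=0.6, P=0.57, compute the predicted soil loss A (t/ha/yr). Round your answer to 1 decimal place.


Step 1: A = R * K * LS * C * P
Step 2: R * K = 404 * 0.34 = 137.36
Step 3: (R*K) * LS = 137.36 * 4.6 = 631.856
Step 4: * C * P = 631.856 * 0.6 * 0.57 = 216.1
Step 5: A = 216.1 t/(ha*yr)

216.1


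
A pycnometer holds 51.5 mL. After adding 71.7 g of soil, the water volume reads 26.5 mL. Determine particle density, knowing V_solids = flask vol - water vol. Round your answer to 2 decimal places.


Step 1: Volume of solids = flask volume - water volume with soil
Step 2: V_solids = 51.5 - 26.5 = 25.0 mL
Step 3: Particle density = mass / V_solids = 71.7 / 25.0 = 2.87 g/cm^3

2.87


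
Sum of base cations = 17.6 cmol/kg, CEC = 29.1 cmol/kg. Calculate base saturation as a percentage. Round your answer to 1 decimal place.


Step 1: BS = 100 * (sum of bases) / CEC
Step 2: BS = 100 * 17.6 / 29.1
Step 3: BS = 60.5%

60.5


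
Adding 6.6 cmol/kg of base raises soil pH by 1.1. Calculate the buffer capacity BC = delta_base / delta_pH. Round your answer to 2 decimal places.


Step 1: BC = change in base / change in pH
Step 2: BC = 6.6 / 1.1
Step 3: BC = 6.0 cmol/(kg*pH unit)

6.0


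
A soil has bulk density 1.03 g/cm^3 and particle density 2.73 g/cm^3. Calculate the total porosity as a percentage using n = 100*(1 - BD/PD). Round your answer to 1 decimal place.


Step 1: Formula: n = 100 * (1 - BD / PD)
Step 2: n = 100 * (1 - 1.03 / 2.73)
Step 3: n = 100 * (1 - 0.37729)
Step 4: n = 62.3%

62.3


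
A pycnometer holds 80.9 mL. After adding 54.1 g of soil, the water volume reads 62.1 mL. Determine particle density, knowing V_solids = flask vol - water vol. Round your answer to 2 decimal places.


Step 1: Volume of solids = flask volume - water volume with soil
Step 2: V_solids = 80.9 - 62.1 = 18.8 mL
Step 3: Particle density = mass / V_solids = 54.1 / 18.8 = 2.88 g/cm^3

2.88


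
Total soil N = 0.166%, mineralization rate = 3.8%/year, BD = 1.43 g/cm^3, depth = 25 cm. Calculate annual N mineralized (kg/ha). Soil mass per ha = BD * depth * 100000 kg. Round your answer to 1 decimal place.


Step 1: Soil mass per ha = BD * depth * 100000 = 1.43 * 25 * 100000 = 3575000 kg
Step 2: Total N pool = soil mass * N%/100 = 3575000 * 0.166/100 = 5934.5 kg/ha
Step 3: N mineralized = N pool * rate%/100 = 5934.5 * 3.8/100 = 225.5 kg/ha/yr

225.5


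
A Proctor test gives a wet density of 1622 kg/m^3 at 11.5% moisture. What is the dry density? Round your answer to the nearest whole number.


Step 1: Dry density = wet density / (1 + w/100)
Step 2: Dry density = 1622 / (1 + 11.5/100)
Step 3: Dry density = 1622 / 1.115
Step 4: Dry density = 1455 kg/m^3

1455


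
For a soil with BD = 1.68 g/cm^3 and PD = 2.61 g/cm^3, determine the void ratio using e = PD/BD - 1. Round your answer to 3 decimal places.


Step 1: e = PD / BD - 1
Step 2: e = 2.61 / 1.68 - 1
Step 3: e = 1.55357 - 1
Step 4: e = 0.554

0.554


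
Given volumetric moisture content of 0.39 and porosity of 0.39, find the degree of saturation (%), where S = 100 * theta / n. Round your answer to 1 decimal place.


Step 1: S = 100 * theta_v / n
Step 2: S = 100 * 0.39 / 0.39
Step 3: S = 100.0%

100.0


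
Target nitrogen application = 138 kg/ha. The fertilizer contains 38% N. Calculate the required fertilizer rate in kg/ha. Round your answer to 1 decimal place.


Step 1: Fertilizer rate = target N / (N content / 100)
Step 2: Rate = 138 / (38 / 100)
Step 3: Rate = 138 / 0.38
Step 4: Rate = 363.2 kg/ha

363.2


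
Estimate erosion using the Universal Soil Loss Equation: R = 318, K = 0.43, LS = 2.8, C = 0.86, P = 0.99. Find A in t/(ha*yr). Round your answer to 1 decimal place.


Step 1: A = R * K * LS * C * P
Step 2: R * K = 318 * 0.43 = 136.74
Step 3: (R*K) * LS = 136.74 * 2.8 = 382.872
Step 4: * C * P = 382.872 * 0.86 * 0.99 = 326.0
Step 5: A = 326.0 t/(ha*yr)

326.0


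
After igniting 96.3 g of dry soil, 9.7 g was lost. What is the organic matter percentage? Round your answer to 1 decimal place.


Step 1: OM% = 100 * LOI / sample mass
Step 2: OM = 100 * 9.7 / 96.3
Step 3: OM = 10.1%

10.1


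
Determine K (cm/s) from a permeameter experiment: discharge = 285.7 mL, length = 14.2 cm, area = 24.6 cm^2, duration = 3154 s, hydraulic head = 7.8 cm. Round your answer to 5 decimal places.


Step 1: K = Q * L / (A * t * h)
Step 2: Numerator = 285.7 * 14.2 = 4056.94
Step 3: Denominator = 24.6 * 3154 * 7.8 = 605189.52
Step 4: K = 4056.94 / 605189.52 = 0.0067 cm/s

0.0067
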